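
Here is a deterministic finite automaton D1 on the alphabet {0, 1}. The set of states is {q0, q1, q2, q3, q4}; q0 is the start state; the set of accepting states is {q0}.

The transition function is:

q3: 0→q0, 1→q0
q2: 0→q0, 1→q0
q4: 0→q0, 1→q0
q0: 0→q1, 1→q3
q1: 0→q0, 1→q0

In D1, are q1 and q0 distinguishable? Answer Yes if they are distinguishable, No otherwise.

States {q2,q4} cannot be reached from the start state, so discard them.
Start with accepting vs non-accepting: {q0} | {q1,q3}.
The partition is now stable with 2 blocks: {q0} | {q1,q3}.
q1 and q0 end up in different blocks, so they are distinguishable. For instance, the string 'ε' is accepted from only q0.

Yes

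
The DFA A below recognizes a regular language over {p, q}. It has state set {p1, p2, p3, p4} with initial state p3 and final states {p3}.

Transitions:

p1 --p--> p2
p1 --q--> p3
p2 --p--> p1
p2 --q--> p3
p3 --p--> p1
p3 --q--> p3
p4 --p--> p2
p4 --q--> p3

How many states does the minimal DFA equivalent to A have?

States {p4} cannot be reached from the start state, so discard them.
Start with accepting vs non-accepting: {p3} | {p1,p2}.
The partition is now stable with 2 blocks: {p3} | {p1,p2}.

2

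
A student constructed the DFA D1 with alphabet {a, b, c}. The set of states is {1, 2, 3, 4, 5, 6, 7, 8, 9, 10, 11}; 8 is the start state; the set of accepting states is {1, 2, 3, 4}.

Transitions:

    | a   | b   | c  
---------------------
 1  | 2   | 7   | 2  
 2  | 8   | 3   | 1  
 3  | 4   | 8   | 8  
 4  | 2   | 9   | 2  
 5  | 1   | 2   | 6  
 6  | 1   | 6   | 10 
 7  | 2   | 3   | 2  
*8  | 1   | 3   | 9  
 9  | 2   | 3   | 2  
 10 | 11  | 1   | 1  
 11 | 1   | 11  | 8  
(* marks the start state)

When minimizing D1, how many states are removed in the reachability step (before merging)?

BFS from 8 reaches {1, 2, 3, 4, 7, 8, 9}; the 4 state(s) 5, 6, 10, 11 are never visited.

4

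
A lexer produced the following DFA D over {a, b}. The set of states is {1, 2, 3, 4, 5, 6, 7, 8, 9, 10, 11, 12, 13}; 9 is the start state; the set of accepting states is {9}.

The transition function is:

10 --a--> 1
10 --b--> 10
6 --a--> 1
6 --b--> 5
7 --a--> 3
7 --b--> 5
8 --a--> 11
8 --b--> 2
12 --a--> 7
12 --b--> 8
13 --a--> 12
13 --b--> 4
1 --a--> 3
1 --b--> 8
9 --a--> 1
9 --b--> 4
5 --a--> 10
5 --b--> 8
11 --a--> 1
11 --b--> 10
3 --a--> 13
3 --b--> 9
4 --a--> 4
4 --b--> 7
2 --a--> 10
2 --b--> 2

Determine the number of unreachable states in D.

1

No path from 9 leads to 6; the other 12 states are all reachable.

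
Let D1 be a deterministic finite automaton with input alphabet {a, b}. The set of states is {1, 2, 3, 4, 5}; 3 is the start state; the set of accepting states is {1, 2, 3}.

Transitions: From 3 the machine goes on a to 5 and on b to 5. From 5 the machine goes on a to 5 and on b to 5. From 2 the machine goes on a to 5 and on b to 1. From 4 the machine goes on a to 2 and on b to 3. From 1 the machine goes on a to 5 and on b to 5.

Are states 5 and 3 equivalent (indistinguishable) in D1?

No

States {1,2,4} cannot be reached from the start state, so discard them.
P0 = {3} | {5}.
The partition is now stable with 2 blocks: {3} | {5}.
5 and 3 end up in different blocks, so they are distinguishable. For instance, the string 'ε' is accepted from only 3.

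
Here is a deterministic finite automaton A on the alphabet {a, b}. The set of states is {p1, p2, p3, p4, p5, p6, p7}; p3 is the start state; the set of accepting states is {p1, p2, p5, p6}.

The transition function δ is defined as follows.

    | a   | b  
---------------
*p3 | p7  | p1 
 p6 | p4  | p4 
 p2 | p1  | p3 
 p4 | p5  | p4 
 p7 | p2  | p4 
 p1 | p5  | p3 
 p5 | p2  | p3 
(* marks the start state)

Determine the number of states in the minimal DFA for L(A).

First remove the unreachable states {p6}; 6 states remain.
Initial partition by acceptance: {p1,p2,p5} | {p3,p4,p7}.
Split {p3,p4,p7} by δ(·,a) → {p4,p7} and {p3}.
No further refinement is possible. Final partition (3 blocks): {p1,p2,p5} | {p4,p7} | {p3}.

3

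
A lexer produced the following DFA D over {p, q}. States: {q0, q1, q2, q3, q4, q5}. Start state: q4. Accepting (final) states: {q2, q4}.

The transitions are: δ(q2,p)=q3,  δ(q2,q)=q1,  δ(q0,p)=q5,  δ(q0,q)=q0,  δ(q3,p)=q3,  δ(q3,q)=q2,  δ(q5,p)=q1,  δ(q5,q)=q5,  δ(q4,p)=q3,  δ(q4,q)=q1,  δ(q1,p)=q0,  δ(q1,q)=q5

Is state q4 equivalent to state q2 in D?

Yes

Start with accepting vs non-accepting: {q2,q4} | {q0,q1,q3,q5}.
On input q, block {q0,q1,q3,q5} splits into {q0,q1,q5} and {q3}.
No further refinement is possible. Final partition (3 blocks): {q2,q4} | {q0,q1,q5} | {q3}.
q4 and q2 lie in the same block of the stable partition, so they are equivalent — no string distinguishes them.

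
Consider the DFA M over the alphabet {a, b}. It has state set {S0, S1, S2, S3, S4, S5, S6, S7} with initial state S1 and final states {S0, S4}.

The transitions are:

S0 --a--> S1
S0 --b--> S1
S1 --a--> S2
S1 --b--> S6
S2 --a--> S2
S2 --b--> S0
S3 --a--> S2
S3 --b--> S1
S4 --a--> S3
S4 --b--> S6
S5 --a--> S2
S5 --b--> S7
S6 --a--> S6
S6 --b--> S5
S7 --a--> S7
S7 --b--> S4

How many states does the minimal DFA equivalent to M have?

Every state is reachable, so we keep all 8.
Start with accepting vs non-accepting: {S0,S4} | {S1,S2,S3,S5,S6,S7}.
Split {S1,S2,S3,S5,S6,S7} by δ(·,b) → {S1,S3,S5,S6} and {S2,S7}.
Split {S1,S3,S5,S6} by δ(·,a) → {S1,S3,S5} and {S6}.
Refine {S0,S4} on symbol b: members go to different blocks, giving {S0} and {S4}.
On input b, block {S1,S3,S5} splits into {S1} and {S3} and {S5}.
Refine {S2,S7} on symbol b: members go to different blocks, giving {S2} and {S7}.
No further refinement is possible. Final partition (8 blocks): {S0} | {S1} | {S2} | {S6} | {S4} | {S3} | {S5} | {S7}.

8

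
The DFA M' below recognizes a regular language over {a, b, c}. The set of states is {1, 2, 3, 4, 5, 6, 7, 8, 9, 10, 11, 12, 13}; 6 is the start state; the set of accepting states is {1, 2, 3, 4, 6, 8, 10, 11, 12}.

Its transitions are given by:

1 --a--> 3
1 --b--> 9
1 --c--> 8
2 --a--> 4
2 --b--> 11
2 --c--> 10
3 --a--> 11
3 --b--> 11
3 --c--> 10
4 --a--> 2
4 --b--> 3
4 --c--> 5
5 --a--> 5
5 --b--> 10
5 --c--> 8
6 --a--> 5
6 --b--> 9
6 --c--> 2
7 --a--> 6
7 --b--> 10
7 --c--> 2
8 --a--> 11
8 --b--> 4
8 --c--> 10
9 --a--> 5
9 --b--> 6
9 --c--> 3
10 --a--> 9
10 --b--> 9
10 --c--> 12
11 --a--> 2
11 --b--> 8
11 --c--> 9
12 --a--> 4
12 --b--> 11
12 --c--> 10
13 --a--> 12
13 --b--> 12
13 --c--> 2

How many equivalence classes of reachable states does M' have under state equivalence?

First remove the unreachable states {1,7,13}; 10 states remain.
Start with accepting vs non-accepting: {2,3,4,6,8,10,11,12} | {5,9}.
Split {2,3,4,6,8,10,11,12} by δ(·,a) → {2,3,4,8,11,12} and {6,10}.
Refine {2,3,4,8,11,12} on symbol c: members go to different blocks, giving {2,3,8,12} and {4,11}.
The partition is now stable with 4 blocks: {2,3,8,12} | {5,9} | {6,10} | {4,11}.

4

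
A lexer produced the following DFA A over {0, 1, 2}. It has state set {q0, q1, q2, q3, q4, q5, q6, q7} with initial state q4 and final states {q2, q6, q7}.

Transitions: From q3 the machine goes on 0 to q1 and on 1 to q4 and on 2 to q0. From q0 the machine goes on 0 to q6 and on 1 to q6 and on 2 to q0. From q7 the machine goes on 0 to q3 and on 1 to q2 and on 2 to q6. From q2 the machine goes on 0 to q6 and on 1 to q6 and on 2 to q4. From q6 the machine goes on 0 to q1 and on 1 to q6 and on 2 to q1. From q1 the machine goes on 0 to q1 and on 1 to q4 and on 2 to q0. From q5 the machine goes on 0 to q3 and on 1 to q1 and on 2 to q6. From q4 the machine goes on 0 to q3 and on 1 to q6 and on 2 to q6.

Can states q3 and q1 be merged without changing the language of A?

First remove the unreachable states {q2,q5,q7}; 5 states remain.
Initial partition by acceptance: {q6} | {q0,q1,q3,q4}.
On input 0, block {q0,q1,q3,q4} splits into {q1,q3,q4} and {q0}.
Refine {q1,q3,q4} on symbol 1: members go to different blocks, giving {q1,q3} and {q4}.
No further refinement is possible. Final partition (4 blocks): {q6} | {q1,q3} | {q0} | {q4}.
q3 and q1 lie in the same block of the stable partition, so they are equivalent — no string distinguishes them.

Yes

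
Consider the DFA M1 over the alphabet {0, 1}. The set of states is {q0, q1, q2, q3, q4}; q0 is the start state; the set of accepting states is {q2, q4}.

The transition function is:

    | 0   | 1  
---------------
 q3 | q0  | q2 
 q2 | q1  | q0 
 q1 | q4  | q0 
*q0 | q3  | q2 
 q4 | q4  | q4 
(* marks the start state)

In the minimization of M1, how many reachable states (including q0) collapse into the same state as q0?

2

Every state is reachable, so we keep all 5.
Initial partition by acceptance: {q2,q4} | {q0,q1,q3}.
Split {q2,q4} by δ(·,0) → {q2} and {q4}.
On input 0, block {q0,q1,q3} splits into {q0,q3} and {q1}.
Stable partition: {q2} | {q0,q3} | {q4} | {q1} — 4 equivalence classes.
The equivalence class containing q0 is {q0,q3}, of size 2.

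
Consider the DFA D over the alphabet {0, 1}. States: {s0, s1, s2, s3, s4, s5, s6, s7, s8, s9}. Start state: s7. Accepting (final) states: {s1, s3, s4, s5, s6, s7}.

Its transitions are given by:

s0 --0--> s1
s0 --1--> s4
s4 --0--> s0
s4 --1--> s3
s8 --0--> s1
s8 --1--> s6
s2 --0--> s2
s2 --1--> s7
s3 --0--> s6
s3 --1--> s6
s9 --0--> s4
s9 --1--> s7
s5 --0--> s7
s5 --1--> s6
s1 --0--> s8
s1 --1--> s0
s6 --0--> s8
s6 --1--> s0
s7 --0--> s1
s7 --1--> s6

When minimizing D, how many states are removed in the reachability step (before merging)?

No path from s7 leads to s2, s5, s9; the other 7 states are all reachable.

3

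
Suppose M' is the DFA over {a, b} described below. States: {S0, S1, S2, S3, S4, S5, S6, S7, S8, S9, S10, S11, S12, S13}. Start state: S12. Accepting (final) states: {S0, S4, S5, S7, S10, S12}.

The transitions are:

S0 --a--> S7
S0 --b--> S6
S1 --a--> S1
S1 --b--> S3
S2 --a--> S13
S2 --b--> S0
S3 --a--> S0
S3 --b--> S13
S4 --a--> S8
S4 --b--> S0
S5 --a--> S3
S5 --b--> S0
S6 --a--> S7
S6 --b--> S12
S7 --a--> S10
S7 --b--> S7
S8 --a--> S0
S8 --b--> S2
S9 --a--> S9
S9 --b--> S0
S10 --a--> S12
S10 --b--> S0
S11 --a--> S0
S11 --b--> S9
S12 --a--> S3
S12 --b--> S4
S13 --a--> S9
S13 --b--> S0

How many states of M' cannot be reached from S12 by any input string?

Starting at S12 and following transitions, the reachable set is {S0, S2, S3, S4, S6, S7, S8, S9, S10, S12, S13}. That leaves S1, S5, S11 unreachable — 3 in total.

3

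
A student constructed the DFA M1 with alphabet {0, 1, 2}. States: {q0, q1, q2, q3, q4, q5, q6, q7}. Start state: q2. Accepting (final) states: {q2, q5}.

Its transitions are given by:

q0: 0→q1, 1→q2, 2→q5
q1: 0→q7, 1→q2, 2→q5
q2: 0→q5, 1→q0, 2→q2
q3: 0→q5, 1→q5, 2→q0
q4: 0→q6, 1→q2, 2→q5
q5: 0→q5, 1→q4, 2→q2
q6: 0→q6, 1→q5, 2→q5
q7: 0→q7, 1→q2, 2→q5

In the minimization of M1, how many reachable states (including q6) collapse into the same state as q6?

5

States {q3} cannot be reached from the start state, so discard them.
Initial partition by acceptance: {q2,q5} | {q0,q1,q4,q6,q7}.
The partition is now stable with 2 blocks: {q2,q5} | {q0,q1,q4,q6,q7}.
State q6 belongs to the block {q0,q1,q4,q6,q7}, which has 5 states.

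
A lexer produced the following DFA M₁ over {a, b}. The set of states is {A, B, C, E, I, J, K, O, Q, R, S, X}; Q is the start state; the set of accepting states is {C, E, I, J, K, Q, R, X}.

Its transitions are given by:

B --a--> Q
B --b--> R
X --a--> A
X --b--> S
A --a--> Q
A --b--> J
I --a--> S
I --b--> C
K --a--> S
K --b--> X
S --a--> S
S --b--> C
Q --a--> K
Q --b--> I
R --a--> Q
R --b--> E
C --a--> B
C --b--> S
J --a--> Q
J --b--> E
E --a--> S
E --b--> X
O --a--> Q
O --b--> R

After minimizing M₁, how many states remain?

First remove the unreachable states {O}; 11 states remain.
Initial partition by acceptance: {C,E,I,J,K,Q,R,X} | {A,B,S}.
On input a, block {C,E,I,J,K,Q,R,X} splits into {C,E,I,K,X} and {J,Q,R}.
On input b, block {C,E,I,K,X} splits into {E,I,K} and {C,X}.
Split {A,B,S} by δ(·,a) → {A,B} and {S}.
On input a, block {J,Q,R} splits into {J,R} and {Q}.
Stable partition: {E,I,K} | {A,B} | {J,R} | {C,X} | {S} | {Q} — 6 equivalence classes.

6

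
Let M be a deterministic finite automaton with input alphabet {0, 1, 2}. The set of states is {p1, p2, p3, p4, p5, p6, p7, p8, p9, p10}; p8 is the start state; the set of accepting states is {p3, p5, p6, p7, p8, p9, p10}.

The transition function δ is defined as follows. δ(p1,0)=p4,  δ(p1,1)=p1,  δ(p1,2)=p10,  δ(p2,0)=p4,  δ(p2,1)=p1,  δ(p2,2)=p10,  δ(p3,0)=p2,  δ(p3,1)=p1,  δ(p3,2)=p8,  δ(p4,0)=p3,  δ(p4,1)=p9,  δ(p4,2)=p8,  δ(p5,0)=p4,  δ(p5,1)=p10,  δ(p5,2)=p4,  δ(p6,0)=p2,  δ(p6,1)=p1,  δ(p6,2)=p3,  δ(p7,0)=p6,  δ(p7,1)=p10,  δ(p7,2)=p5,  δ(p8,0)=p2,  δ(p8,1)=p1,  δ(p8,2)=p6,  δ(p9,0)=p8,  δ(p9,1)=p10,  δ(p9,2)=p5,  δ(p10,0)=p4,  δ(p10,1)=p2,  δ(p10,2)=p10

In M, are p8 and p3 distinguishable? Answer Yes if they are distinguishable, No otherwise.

Reachable states from the start: {p1,p2,p3,p4,p5,p6,p8,p9,p10}. Unreachable: {p7} — drop them.
Initial partition by acceptance: {p3,p5,p6,p8,p9,p10} | {p1,p2,p4}.
Split {p3,p5,p6,p8,p9,p10} by δ(·,0) → {p3,p5,p6,p8,p10} and {p9}.
Refine {p3,p5,p6,p8,p10} on symbol 1: members go to different blocks, giving {p3,p6,p8,p10} and {p5}.
Split {p1,p2,p4} by δ(·,0) → {p1,p2} and {p4}.
Split {p3,p6,p8,p10} by δ(·,0) → {p3,p6,p8} and {p10}.
The partition is now stable with 6 blocks: {p3,p6,p8} | {p1,p2} | {p9} | {p5} | {p4} | {p10}.
p8 and p3 lie in the same block of the stable partition, so they are equivalent — no string distinguishes them.

No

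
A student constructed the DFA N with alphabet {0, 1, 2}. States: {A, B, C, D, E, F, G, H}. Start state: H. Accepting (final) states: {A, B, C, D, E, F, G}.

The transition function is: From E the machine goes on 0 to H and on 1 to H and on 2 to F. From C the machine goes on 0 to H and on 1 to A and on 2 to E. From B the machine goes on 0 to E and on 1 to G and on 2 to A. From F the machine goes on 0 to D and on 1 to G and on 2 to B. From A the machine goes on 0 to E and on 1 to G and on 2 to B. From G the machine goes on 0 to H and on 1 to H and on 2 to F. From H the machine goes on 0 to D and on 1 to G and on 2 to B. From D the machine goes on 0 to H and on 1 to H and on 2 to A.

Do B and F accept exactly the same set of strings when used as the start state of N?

Yes

Reachable states from the start: {A,B,D,E,F,G,H}. Unreachable: {C} — drop them.
Initial partition by acceptance: {A,B,D,E,F,G} | {H}.
On input 0, block {A,B,D,E,F,G} splits into {A,B,F} and {D,E,G}.
Stable partition: {A,B,F} | {H} | {D,E,G} — 3 equivalence classes.
B and F lie in the same block of the stable partition, so they are equivalent — no string distinguishes them.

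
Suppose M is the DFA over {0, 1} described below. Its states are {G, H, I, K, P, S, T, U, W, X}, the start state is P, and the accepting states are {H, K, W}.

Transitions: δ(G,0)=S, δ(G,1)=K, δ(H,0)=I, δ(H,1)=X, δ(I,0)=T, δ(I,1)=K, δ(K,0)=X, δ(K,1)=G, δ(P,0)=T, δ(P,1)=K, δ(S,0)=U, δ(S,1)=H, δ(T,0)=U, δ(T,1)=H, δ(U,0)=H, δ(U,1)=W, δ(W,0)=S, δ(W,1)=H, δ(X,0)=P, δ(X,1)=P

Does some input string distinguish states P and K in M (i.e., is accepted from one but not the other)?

Yes

Start with accepting vs non-accepting: {H,K,W} | {G,I,P,S,T,U,X}.
Refine {H,K,W} on symbol 1: members go to different blocks, giving {H,K} and {W}.
Split {G,I,P,S,T,U,X} by δ(·,0) → {G,I,P,S,T,X} and {U}.
Refine {G,I,P,S,T,X} on symbol 0: members go to different blocks, giving {G,I,P,X} and {S,T}.
Split {G,I,P,X} by δ(·,0) → {G,I,P} and {X}.
On input 0, block {H,K} splits into {K} and {H}.
Stable partition: {K} | {G,I,P} | {W} | {U} | {S,T} | {X} | {H} — 7 equivalence classes.
P and K end up in different blocks, so they are distinguishable. For instance, the string 'ε' is accepted from only K.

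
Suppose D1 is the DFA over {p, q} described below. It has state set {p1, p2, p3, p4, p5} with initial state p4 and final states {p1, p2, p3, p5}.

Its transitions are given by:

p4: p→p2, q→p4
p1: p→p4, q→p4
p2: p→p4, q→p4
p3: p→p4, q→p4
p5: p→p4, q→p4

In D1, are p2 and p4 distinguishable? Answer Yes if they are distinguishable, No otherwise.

Yes

States {p1,p3,p5} cannot be reached from the start state, so discard them.
Start with accepting vs non-accepting: {p2} | {p4}.
Stable partition: {p2} | {p4} — 2 equivalence classes.
p2 and p4 end up in different blocks, so they are distinguishable. For instance, the string 'ε' is accepted from only p2.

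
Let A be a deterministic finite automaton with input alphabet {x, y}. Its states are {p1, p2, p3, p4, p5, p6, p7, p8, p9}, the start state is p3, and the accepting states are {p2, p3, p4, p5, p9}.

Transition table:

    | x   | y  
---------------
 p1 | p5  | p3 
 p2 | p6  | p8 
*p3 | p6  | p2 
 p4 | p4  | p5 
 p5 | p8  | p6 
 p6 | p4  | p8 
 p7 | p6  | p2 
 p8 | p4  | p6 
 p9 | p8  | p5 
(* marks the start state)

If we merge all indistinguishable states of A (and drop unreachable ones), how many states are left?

States {p1,p7,p9} cannot be reached from the start state, so discard them.
P0 = {p2,p3,p4,p5} | {p6,p8}.
Split {p2,p3,p4,p5} by δ(·,x) → {p2,p3,p5} and {p4}.
Split {p2,p3,p5} by δ(·,y) → {p2,p5} and {p3}.
The partition is now stable with 4 blocks: {p2,p5} | {p6,p8} | {p4} | {p3}.

4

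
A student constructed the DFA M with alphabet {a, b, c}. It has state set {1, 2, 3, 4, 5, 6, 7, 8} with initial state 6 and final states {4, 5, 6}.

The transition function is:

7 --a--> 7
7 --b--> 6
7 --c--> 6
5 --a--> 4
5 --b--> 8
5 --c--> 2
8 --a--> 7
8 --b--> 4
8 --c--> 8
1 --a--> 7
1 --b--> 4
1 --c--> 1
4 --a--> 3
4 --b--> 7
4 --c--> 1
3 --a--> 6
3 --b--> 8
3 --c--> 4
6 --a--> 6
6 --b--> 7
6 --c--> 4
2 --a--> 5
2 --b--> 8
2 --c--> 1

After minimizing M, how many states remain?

5

States {2,5} cannot be reached from the start state, so discard them.
P0 = {4,6} | {1,3,7,8}.
Refine {4,6} on symbol a: members go to different blocks, giving {4} and {6}.
Split {1,3,7,8} by δ(·,a) → {1,7,8} and {3}.
Refine {1,7,8} on symbol b: members go to different blocks, giving {1,8} and {7}.
Stable partition: {4} | {1,8} | {6} | {3} | {7} — 5 equivalence classes.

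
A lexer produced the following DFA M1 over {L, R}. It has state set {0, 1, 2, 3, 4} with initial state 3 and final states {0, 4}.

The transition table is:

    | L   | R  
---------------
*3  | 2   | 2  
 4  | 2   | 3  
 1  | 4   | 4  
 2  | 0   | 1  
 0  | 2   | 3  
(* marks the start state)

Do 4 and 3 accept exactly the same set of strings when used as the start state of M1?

Initial partition by acceptance: {0,4} | {1,2,3}.
Split {1,2,3} by δ(·,L) → {1,2} and {3}.
Refine {1,2} on symbol R: members go to different blocks, giving {1} and {2}.
Stable partition: {0,4} | {1} | {3} | {2} — 4 equivalence classes.
4 and 3 end up in different blocks, so they are distinguishable. For instance, the string 'ε' is accepted from only 4.

No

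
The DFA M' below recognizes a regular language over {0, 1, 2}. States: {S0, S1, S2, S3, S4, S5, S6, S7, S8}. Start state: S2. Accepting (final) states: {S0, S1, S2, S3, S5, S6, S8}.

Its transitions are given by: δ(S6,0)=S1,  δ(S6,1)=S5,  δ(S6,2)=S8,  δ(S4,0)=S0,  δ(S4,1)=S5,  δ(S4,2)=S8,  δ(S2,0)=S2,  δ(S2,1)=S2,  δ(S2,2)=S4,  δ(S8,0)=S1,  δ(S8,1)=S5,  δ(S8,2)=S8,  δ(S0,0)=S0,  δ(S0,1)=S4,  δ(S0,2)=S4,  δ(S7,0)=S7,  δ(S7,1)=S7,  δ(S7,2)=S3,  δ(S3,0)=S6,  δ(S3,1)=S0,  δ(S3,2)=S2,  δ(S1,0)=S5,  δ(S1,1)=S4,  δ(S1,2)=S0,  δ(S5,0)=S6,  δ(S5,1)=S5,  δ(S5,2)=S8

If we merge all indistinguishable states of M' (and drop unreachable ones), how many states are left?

Reachable states from the start: {S0,S1,S2,S4,S5,S6,S8}. Unreachable: {S3,S7} — drop them.
P0 = {S0,S1,S2,S5,S6,S8} | {S4}.
Split {S0,S1,S2,S5,S6,S8} by δ(·,1) → {S2,S5,S6,S8} and {S0,S1}.
Refine {S2,S5,S6,S8} on symbol 0: members go to different blocks, giving {S2,S5} and {S6,S8}.
Split {S2,S5} by δ(·,0) → {S2} and {S5}.
Refine {S0,S1} on symbol 0: members go to different blocks, giving {S0} and {S1}.
No further refinement is possible. Final partition (6 blocks): {S2} | {S4} | {S0} | {S6,S8} | {S5} | {S1}.

6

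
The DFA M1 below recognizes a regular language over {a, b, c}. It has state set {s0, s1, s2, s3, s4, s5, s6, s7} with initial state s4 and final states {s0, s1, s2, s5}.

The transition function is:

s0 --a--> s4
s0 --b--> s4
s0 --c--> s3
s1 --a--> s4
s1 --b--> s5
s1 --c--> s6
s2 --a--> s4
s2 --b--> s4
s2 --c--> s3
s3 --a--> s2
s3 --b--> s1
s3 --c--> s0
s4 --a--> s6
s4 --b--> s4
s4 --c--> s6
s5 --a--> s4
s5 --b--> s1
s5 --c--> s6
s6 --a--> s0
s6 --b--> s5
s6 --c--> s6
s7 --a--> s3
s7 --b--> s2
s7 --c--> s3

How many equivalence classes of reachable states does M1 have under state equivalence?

Reachable states from the start: {s0,s1,s2,s3,s4,s5,s6}. Unreachable: {s7} — drop them.
Initial partition by acceptance: {s0,s1,s2,s5} | {s3,s4,s6}.
On input b, block {s0,s1,s2,s5} splits into {s0,s2} and {s1,s5}.
Split {s3,s4,s6} by δ(·,a) → {s3,s6} and {s4}.
Refine {s3,s6} on symbol c: members go to different blocks, giving {s3} and {s6}.
The partition is now stable with 5 blocks: {s0,s2} | {s3} | {s1,s5} | {s4} | {s6}.

5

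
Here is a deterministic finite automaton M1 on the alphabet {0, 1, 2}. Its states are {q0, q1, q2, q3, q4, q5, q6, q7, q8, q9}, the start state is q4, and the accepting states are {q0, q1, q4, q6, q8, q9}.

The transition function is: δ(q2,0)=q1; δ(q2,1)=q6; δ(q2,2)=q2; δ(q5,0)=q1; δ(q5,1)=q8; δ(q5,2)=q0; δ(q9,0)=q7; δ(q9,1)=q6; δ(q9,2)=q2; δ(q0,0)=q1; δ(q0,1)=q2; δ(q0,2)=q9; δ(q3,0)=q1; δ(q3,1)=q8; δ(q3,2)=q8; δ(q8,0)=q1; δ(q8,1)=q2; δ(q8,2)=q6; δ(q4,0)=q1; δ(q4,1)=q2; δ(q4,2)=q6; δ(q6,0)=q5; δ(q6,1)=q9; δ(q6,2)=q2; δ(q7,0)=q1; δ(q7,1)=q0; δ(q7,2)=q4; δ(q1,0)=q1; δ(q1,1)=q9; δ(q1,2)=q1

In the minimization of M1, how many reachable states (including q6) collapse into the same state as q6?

2

States {q3} cannot be reached from the start state, so discard them.
Start with accepting vs non-accepting: {q0,q1,q4,q6,q8,q9} | {q2,q5,q7}.
Refine {q0,q1,q4,q6,q8,q9} on symbol 0: members go to different blocks, giving {q0,q1,q4,q8} and {q6,q9}.
On input 1, block {q0,q1,q4,q8} splits into {q0,q4,q8} and {q1}.
Split {q2,q5,q7} by δ(·,1) → {q5,q7} and {q2}.
Stable partition: {q0,q4,q8} | {q5,q7} | {q6,q9} | {q1} | {q2} — 5 equivalence classes.
The equivalence class containing q6 is {q6,q9}, of size 2.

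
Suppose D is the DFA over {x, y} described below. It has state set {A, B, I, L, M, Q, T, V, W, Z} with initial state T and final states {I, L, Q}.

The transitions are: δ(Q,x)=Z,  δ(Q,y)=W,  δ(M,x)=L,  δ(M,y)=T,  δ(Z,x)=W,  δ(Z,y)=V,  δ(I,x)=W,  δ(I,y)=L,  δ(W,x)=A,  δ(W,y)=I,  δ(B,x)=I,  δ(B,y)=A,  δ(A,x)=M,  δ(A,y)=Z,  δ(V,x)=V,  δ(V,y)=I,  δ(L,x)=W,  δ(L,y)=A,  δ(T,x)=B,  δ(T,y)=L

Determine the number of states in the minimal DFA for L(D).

First remove the unreachable states {Q}; 9 states remain.
Initial partition by acceptance: {I,L} | {A,B,M,T,V,W,Z}.
Refine {I,L} on symbol y: members go to different blocks, giving {L} and {I}.
Refine {A,B,M,T,V,W,Z} on symbol x: members go to different blocks, giving {A,T,V,W,Z} and {M} and {B}.
Refine {A,T,V,W,Z} on symbol x: members go to different blocks, giving {V,W,Z} and {T} and {A}.
On input x, block {V,W,Z} splits into {V,Z} and {W}.
Split {V,Z} by δ(·,x) → {V} and {Z}.
The partition is now stable with 9 blocks: {L} | {V} | {I} | {M} | {B} | {T} | {A} | {W} | {Z}.

9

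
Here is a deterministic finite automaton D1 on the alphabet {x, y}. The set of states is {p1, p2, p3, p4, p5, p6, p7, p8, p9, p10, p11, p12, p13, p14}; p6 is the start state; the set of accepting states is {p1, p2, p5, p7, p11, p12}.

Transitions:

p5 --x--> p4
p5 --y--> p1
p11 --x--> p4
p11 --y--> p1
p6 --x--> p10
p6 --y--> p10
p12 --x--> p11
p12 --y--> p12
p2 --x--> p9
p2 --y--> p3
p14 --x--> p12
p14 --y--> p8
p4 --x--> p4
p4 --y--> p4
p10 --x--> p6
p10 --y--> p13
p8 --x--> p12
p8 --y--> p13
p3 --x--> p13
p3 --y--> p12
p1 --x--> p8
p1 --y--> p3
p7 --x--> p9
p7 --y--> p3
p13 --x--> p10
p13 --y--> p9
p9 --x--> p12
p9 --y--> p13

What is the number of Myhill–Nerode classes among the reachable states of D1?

States {p2,p5,p7,p14} cannot be reached from the start state, so discard them.
P0 = {p1,p11,p12} | {p3,p4,p6,p8,p9,p10,p13}.
On input x, block {p1,p11,p12} splits into {p1,p11} and {p12}.
Split {p1,p11} by δ(·,y) → {p1} and {p11}.
Split {p3,p4,p6,p8,p9,p10,p13} by δ(·,x) → {p3,p4,p6,p10,p13} and {p8,p9}.
Split {p3,p4,p6,p10,p13} by δ(·,y) → {p4,p6,p10} and {p3} and {p13}.
Refine {p4,p6,p10} on symbol y: members go to different blocks, giving {p4,p6} and {p10}.
Split {p4,p6} by δ(·,x) → {p4} and {p6}.
The partition is now stable with 9 blocks: {p1} | {p4} | {p12} | {p11} | {p8,p9} | {p3} | {p13} | {p10} | {p6}.

9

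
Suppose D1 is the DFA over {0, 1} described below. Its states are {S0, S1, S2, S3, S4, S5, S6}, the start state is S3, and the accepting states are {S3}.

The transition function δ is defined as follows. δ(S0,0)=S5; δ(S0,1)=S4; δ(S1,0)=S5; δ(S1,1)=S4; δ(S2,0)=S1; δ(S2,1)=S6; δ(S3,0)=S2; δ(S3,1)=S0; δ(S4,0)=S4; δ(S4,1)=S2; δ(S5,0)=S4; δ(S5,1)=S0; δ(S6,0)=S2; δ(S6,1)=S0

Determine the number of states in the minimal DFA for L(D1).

2

Every state is reachable, so we keep all 7.
P0 = {S3} | {S0,S1,S2,S4,S5,S6}.
Stable partition: {S3} | {S0,S1,S2,S4,S5,S6} — 2 equivalence classes.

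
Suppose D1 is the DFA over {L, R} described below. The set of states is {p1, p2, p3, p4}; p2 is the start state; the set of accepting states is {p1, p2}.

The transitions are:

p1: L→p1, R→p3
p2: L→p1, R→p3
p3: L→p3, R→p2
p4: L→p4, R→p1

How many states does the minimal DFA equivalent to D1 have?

2

First remove the unreachable states {p4}; 3 states remain.
Start with accepting vs non-accepting: {p1,p2} | {p3}.
Stable partition: {p1,p2} | {p3} — 2 equivalence classes.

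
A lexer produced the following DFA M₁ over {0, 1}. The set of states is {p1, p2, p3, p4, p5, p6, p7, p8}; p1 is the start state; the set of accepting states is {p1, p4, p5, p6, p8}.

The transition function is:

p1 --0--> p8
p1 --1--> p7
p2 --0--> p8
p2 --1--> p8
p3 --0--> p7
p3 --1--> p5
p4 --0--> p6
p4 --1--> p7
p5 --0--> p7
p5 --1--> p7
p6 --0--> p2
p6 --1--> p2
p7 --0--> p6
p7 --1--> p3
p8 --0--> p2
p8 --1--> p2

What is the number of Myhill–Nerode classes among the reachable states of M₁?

First remove the unreachable states {p4}; 7 states remain.
Start with accepting vs non-accepting: {p1,p5,p6,p8} | {p2,p3,p7}.
Refine {p1,p5,p6,p8} on symbol 0: members go to different blocks, giving {p5,p6,p8} and {p1}.
Split {p2,p3,p7} by δ(·,0) → {p2,p7} and {p3}.
On input 1, block {p2,p7} splits into {p2} and {p7}.
Split {p5,p6,p8} by δ(·,0) → {p6,p8} and {p5}.
No further refinement is possible. Final partition (6 blocks): {p6,p8} | {p2} | {p1} | {p3} | {p7} | {p5}.

6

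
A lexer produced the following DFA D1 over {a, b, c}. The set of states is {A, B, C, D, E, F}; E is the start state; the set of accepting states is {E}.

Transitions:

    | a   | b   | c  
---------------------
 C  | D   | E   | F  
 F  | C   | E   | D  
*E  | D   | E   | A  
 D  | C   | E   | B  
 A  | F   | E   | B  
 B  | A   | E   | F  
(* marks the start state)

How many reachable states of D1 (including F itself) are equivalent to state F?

5

All states are reachable from the start state.
Start with accepting vs non-accepting: {E} | {A,B,C,D,F}.
Stable partition: {E} | {A,B,C,D,F} — 2 equivalence classes.
State F belongs to the block {A,B,C,D,F}, which has 5 states.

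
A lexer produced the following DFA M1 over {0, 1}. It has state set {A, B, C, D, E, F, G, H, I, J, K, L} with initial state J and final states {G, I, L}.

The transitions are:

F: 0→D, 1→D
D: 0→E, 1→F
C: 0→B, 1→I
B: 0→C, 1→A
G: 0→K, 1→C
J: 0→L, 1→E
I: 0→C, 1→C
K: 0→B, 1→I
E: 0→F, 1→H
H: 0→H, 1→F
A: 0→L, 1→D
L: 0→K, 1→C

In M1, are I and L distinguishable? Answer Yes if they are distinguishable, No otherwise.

No

First remove the unreachable states {G}; 11 states remain.
Initial partition by acceptance: {I,L} | {A,B,C,D,E,F,H,J,K}.
Split {A,B,C,D,E,F,H,J,K} by δ(·,0) → {B,C,D,E,F,H,K} and {A,J}.
Refine {B,C,D,E,F,H,K} on symbol 1: members go to different blocks, giving {D,E,F,H} and {C,K} and {B}.
Stable partition: {I,L} | {D,E,F,H} | {A,J} | {C,K} | {B} — 5 equivalence classes.
I and L lie in the same block of the stable partition, so they are equivalent — no string distinguishes them.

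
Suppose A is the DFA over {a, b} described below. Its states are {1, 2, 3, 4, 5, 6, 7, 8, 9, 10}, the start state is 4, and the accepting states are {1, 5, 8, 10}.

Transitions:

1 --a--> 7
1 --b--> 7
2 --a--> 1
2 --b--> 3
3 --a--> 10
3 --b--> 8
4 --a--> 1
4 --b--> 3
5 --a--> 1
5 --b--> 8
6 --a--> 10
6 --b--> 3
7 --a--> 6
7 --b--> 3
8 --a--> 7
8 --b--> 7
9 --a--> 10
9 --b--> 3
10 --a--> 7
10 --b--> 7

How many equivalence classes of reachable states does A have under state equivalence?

Reachable states from the start: {1,3,4,6,7,8,10}. Unreachable: {2,5,9} — drop them.
P0 = {1,8,10} | {3,4,6,7}.
On input a, block {3,4,6,7} splits into {3,4,6} and {7}.
Split {3,4,6} by δ(·,b) → {4,6} and {3}.
The partition is now stable with 4 blocks: {1,8,10} | {4,6} | {7} | {3}.

4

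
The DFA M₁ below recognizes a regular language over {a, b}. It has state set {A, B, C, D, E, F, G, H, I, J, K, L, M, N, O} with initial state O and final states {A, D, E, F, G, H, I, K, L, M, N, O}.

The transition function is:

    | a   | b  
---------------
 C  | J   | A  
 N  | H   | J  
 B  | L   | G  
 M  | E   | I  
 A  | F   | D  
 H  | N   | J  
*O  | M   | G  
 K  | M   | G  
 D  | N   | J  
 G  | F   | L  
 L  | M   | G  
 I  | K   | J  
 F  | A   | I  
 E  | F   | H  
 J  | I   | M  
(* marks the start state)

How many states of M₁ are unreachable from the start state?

No path from O leads to B, C; the other 13 states are all reachable.

2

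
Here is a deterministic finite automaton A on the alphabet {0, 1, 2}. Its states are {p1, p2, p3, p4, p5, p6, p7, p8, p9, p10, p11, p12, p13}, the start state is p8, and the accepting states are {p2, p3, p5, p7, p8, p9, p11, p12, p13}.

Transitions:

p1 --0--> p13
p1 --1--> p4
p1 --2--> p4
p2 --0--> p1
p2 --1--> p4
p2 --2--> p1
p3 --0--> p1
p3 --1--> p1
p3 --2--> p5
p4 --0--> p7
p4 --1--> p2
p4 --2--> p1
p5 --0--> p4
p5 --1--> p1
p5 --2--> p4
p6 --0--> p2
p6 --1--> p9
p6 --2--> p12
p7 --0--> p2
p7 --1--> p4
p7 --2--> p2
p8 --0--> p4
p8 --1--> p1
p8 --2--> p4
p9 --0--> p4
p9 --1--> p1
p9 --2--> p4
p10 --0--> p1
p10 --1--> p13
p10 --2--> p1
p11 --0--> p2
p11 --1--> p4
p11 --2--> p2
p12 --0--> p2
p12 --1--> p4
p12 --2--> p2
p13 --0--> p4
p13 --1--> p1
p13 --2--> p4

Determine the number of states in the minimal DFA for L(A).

5

States {p3,p5,p6,p9,p10,p11,p12} cannot be reached from the start state, so discard them.
Initial partition by acceptance: {p2,p7,p8,p13} | {p1,p4}.
On input 0, block {p2,p7,p8,p13} splits into {p2,p8,p13} and {p7}.
On input 0, block {p1,p4} splits into {p1} and {p4}.
Refine {p2,p8,p13} on symbol 0: members go to different blocks, giving {p8,p13} and {p2}.
The partition is now stable with 5 blocks: {p8,p13} | {p1} | {p7} | {p4} | {p2}.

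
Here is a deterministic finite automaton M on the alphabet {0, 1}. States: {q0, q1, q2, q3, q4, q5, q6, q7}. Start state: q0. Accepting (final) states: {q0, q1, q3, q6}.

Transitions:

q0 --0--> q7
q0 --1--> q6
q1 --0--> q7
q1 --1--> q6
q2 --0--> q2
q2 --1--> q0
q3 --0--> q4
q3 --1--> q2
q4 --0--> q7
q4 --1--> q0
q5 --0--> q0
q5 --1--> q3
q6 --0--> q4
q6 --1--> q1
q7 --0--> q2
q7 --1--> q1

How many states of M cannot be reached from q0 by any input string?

BFS from q0 reaches {q0, q1, q2, q4, q6, q7}; the 2 state(s) q3, q5 are never visited.

2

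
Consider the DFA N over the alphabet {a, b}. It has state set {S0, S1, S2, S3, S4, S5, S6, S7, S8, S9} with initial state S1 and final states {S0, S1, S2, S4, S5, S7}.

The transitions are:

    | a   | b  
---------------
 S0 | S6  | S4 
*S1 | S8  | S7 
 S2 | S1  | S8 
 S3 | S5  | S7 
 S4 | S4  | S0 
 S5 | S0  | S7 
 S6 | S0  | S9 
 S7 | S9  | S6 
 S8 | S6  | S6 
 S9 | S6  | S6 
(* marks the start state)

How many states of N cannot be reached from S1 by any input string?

Starting at S1 and following transitions, the reachable set is {S0, S1, S4, S6, S7, S8, S9}. That leaves S2, S3, S5 unreachable — 3 in total.

3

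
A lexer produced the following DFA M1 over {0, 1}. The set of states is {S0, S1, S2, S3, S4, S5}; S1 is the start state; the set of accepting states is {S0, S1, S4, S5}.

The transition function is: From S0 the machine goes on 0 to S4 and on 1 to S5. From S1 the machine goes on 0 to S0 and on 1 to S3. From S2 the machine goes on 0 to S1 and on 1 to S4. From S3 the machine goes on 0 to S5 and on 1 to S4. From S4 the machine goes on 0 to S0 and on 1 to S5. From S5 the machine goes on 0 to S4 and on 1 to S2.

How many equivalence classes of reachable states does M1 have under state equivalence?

Start with accepting vs non-accepting: {S0,S1,S4,S5} | {S2,S3}.
On input 1, block {S0,S1,S4,S5} splits into {S0,S4} and {S1,S5}.
No further refinement is possible. Final partition (3 blocks): {S0,S4} | {S2,S3} | {S1,S5}.

3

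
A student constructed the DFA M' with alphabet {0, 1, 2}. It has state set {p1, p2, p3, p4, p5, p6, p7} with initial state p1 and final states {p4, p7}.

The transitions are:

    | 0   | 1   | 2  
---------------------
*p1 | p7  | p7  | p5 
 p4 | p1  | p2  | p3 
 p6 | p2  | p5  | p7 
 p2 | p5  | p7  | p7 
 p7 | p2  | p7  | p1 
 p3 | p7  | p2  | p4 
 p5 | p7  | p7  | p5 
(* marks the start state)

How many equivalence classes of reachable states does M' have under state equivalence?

3

Reachable states from the start: {p1,p2,p5,p7}. Unreachable: {p3,p4,p6} — drop them.
P0 = {p7} | {p1,p2,p5}.
On input 0, block {p1,p2,p5} splits into {p1,p5} and {p2}.
Stable partition: {p7} | {p1,p5} | {p2} — 3 equivalence classes.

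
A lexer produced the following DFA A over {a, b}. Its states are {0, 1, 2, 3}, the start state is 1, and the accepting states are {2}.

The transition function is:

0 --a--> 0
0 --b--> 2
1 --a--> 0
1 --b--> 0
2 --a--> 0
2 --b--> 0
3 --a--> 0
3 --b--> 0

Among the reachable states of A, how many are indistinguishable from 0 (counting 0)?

1

First remove the unreachable states {3}; 3 states remain.
Initial partition by acceptance: {2} | {0,1}.
On input b, block {0,1} splits into {0} and {1}.
Stable partition: {2} | {0} | {1} — 3 equivalence classes.
State 0 belongs to the block {0}, which has 1 states.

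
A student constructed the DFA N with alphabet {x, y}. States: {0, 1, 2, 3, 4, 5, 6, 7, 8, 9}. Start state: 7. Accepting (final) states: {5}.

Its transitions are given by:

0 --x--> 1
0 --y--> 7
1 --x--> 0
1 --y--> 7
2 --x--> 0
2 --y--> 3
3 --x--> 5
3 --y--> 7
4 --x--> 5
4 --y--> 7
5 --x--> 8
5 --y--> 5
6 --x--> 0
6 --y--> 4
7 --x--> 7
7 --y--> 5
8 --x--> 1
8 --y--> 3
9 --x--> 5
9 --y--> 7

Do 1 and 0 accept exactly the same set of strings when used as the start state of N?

Yes

States {2,4,6,9} cannot be reached from the start state, so discard them.
P0 = {5} | {0,1,3,7,8}.
On input x, block {0,1,3,7,8} splits into {0,1,7,8} and {3}.
On input y, block {0,1,7,8} splits into {0,1} and {7} and {8}.
No further refinement is possible. Final partition (5 blocks): {5} | {0,1} | {3} | {7} | {8}.
1 and 0 lie in the same block of the stable partition, so they are equivalent — no string distinguishes them.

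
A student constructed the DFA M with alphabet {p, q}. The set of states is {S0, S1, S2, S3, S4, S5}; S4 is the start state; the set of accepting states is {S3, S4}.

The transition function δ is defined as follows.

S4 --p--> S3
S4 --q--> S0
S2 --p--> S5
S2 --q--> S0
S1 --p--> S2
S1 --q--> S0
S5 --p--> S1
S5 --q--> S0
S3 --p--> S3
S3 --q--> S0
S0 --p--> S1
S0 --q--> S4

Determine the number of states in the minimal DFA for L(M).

3

Every state is reachable, so we keep all 6.
P0 = {S3,S4} | {S0,S1,S2,S5}.
Split {S0,S1,S2,S5} by δ(·,q) → {S1,S2,S5} and {S0}.
Stable partition: {S3,S4} | {S1,S2,S5} | {S0} — 3 equivalence classes.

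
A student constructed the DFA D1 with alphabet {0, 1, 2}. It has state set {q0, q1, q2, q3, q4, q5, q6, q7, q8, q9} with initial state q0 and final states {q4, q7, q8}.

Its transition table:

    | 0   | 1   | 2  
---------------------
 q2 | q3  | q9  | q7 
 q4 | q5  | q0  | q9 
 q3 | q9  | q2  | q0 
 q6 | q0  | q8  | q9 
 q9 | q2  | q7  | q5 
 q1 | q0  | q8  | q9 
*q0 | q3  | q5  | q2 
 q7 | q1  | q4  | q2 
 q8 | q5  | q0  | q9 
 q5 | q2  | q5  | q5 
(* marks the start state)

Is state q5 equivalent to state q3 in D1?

States {q6} cannot be reached from the start state, so discard them.
Start with accepting vs non-accepting: {q4,q7,q8} | {q0,q1,q2,q3,q5,q9}.
Split {q4,q7,q8} by δ(·,1) → {q4,q8} and {q7}.
Split {q0,q1,q2,q3,q5,q9} by δ(·,1) → {q0,q2,q3,q5} and {q1} and {q9}.
Refine {q0,q2,q3,q5} on symbol 0: members go to different blocks, giving {q0,q2,q5} and {q3}.
On input 0, block {q0,q2,q5} splits into {q0,q2} and {q5}.
Split {q0,q2} by δ(·,1) → {q0} and {q2}.
The partition is now stable with 8 blocks: {q4,q8} | {q0} | {q7} | {q1} | {q9} | {q3} | {q5} | {q2}.
q5 and q3 end up in different blocks, so they are distinguishable. For instance, the string '01' is accepted from only q3.

No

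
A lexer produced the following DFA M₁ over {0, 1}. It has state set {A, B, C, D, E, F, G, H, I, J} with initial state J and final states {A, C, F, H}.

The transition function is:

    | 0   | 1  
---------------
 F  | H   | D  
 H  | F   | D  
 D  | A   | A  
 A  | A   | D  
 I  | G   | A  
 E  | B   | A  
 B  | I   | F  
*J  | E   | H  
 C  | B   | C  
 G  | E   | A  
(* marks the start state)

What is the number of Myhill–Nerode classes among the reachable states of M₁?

Reachable states from the start: {A,B,D,E,F,G,H,I,J}. Unreachable: {C} — drop them.
Initial partition by acceptance: {A,F,H} | {B,D,E,G,I,J}.
Refine {B,D,E,G,I,J} on symbol 0: members go to different blocks, giving {B,E,G,I,J} and {D}.
Stable partition: {A,F,H} | {B,E,G,I,J} | {D} — 3 equivalence classes.

3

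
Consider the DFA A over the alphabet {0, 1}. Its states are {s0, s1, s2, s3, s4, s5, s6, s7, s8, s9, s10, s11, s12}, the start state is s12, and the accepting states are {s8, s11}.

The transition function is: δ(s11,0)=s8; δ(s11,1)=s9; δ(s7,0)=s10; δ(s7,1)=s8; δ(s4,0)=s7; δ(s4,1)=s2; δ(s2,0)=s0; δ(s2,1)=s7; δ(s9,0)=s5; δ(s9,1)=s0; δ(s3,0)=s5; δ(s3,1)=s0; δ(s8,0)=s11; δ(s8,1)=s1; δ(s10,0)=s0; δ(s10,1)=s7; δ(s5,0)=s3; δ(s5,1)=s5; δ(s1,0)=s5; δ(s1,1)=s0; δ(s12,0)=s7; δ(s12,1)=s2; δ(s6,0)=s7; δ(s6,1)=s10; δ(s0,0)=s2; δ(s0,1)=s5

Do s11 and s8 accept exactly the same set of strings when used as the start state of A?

First remove the unreachable states {s4,s6}; 11 states remain.
Initial partition by acceptance: {s8,s11} | {s0,s1,s2,s3,s5,s7,s9,s10,s12}.
Refine {s0,s1,s2,s3,s5,s7,s9,s10,s12} on symbol 1: members go to different blocks, giving {s0,s1,s2,s3,s5,s9,s10,s12} and {s7}.
Refine {s0,s1,s2,s3,s5,s9,s10,s12} on symbol 0: members go to different blocks, giving {s0,s1,s2,s3,s5,s9,s10} and {s12}.
Refine {s0,s1,s2,s3,s5,s9,s10} on symbol 1: members go to different blocks, giving {s0,s1,s3,s5,s9} and {s2,s10}.
Split {s0,s1,s3,s5,s9} by δ(·,0) → {s1,s3,s5,s9} and {s0}.
Split {s1,s3,s5,s9} by δ(·,1) → {s1,s3,s9} and {s5}.
The partition is now stable with 7 blocks: {s8,s11} | {s1,s3,s9} | {s7} | {s12} | {s2,s10} | {s0} | {s5}.
s11 and s8 lie in the same block of the stable partition, so they are equivalent — no string distinguishes them.

Yes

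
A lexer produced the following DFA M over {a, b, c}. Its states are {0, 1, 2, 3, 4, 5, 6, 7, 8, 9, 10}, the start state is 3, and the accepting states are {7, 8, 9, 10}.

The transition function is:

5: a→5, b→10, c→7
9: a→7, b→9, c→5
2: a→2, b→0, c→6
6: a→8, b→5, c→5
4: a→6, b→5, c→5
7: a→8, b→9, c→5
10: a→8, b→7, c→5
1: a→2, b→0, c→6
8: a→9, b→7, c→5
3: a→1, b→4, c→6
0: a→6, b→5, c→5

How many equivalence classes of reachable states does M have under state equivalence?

5

P0 = {7,8,9,10} | {0,1,2,3,4,5,6}.
On input a, block {0,1,2,3,4,5,6} splits into {0,1,2,3,4,5} and {6}.
Split {0,1,2,3,4,5} by δ(·,a) → {1,2,3,5} and {0,4}.
Split {1,2,3,5} by δ(·,b) → {1,2,3} and {5}.
Stable partition: {7,8,9,10} | {1,2,3} | {6} | {0,4} | {5} — 5 equivalence classes.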